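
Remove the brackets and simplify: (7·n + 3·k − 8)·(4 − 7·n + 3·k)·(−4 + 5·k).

−336·n + 420·k·n + 196·n² − 245·k·n² − 112·k − 96·k² + 45·k³ + 128

(7·n + 3·k − 8)·(4 − 7·n + 3·k)·(−4 + 5·k)
= (28·n − 49·n² + 21·k·n + 12·k − 21·k·n + 9·k² − 32 + 56·n − 24·k)·(−4 + 5·k)    [distributive law]
= (84·n − 49·n² − 12·k + 9·k² − 32)·(−4 + 5·k)    [combine like terms]
= −336·n + 420·k·n + 196·n² − 245·k·n² + 48·k − 60·k² − 36·k² + 45·k³ + 128 − 160·k    [distributive law]
= −336·n + 420·k·n + 196·n² − 245·k·n² − 112·k − 96·k² + 45·k³ + 128    [combine like terms]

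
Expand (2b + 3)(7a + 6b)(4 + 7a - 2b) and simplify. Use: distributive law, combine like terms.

140ab + 98a^2b + 56ab^2 + 12b^2 - 24b^3 + 84a + 147a^2 + 72b

(2b + 3)(7a + 6b)(4 + 7a - 2b)
= (14ab + 12b^2 + 21a + 18b)(4 + 7a - 2b)    [distributive law]
= 56ab + 98a^2b - 28ab^2 + 48b^2 + 84ab^2 - 24b^3 + 84a + 147a^2 - 42ab + 72b + 126ab - 36b^2    [distributive law]
= 140ab + 98a^2b + 56ab^2 + 12b^2 - 24b^3 + 84a + 147a^2 + 72b    [combine like terms]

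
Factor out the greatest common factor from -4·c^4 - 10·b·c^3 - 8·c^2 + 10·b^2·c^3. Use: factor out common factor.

2·c^2(-2·c^2 - 5·b·c - 4 + 5·b^2·c)

-4·c^4 - 10·b·c^3 - 8·c^2 + 10·b^2·c^3
= 2(-2·c^4 - 5·b·c^3 - 4·c^2 + 5·b^2·c^3)    [factor out 2]
= 2·c^2(-2·c^2 - 5·b·c - 4 + 5·b^2·c)    [factor out c^2]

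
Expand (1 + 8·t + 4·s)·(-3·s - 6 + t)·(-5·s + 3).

99·s² - 51·s - 18 + 175·s·t - 141·t + 100·s²·t - 40·s·t² + 24·t² + 60·s³

(1 + 8·t + 4·s)·(-3·s - 6 + t)·(-5·s + 3)
= (-3·s - 6 + t - 24·s·t - 48·t + 8·t² - 12·s² - 24·s + 4·s·t)·(-5·s + 3)    [distributive law]
= (-27·s - 6 - 47·t - 20·s·t + 8·t² - 12·s²)·(-5·s + 3)    [combine like terms]
= 135·s² - 81·s + 30·s - 18 + 235·s·t - 141·t + 100·s²·t - 60·s·t - 40·s·t² + 24·t² + 60·s³ - 36·s²    [distributive law]
= 99·s² - 51·s - 18 + 175·s·t - 141·t + 100·s²·t - 40·s·t² + 24·t² + 60·s³    [combine like terms]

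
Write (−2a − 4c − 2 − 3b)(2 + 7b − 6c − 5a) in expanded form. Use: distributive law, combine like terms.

6a + ab + 32ac + 10a^2 + 4c − 10bc + 24c^2 − 4 − 20b − 21b^2

(−2a − 4c − 2 − 3b)(2 + 7b − 6c − 5a)
= −4a − 14ab + 12ac + 10a^2 − 8c − 28bc + 24c^2 + 20ac − 4 − 14b + 12c + 10a − 6b − 21b^2 + 18bc + 15ab    [distributive law]
= 6a + ab + 32ac + 10a^2 + 4c − 10bc + 24c^2 − 4 − 20b − 21b^2    [combine like terms]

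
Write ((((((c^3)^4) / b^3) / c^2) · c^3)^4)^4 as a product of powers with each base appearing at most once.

b^(-48)c^208

((((((c^3)^4) / b^3) / c^2) · c^3)^4)^4
= (((((c^3)^4) / b^3) / c^2) · c^3)^16    [power of a power]
= (((((c^3)^4) / b^3) / c^2)^16) · ((c^3)^16)    [power of a product]
= (((((c^3)^4) / b^3)^16) / ((c^2)^16)) · ((c^3)^16)    [power of a quotient]
= (((((c^3)^4)^16) / ((b^3)^16)) / ((c^2)^16)) · ((c^3)^16)    [power of a quotient]
= ((((c^3)^64) / ((b^3)^16)) / ((c^2)^16)) · ((c^3)^16)    [power of a power]
= ((c^192 / ((b^3)^16)) / ((c^2)^16)) · ((c^3)^16)    [power of a power]
= ((c^192 / b^48) / ((c^2)^16)) · ((c^3)^16)    [power of a power]
= ((c^192 / b^48) / c^32) · ((c^3)^16)    [power of a power]
= ((c^192 / b^48) / c^32) · c^48    [power of a power]
= b^(-48)c^208    [quotient of powers; product of powers]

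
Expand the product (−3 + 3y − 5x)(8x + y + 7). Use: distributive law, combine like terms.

(−3 + 3y − 5x)(8x + y + 7)
= −24x − 3y − 21 + 24xy + 3y^2 + 21y − 40x^2 − 5xy − 35x    [distributive law]
= −59x + 18y − 21 + 19xy + 3y^2 − 40x^2    [combine like terms]

−59x + 18y − 21 + 19xy + 3y^2 − 40x^2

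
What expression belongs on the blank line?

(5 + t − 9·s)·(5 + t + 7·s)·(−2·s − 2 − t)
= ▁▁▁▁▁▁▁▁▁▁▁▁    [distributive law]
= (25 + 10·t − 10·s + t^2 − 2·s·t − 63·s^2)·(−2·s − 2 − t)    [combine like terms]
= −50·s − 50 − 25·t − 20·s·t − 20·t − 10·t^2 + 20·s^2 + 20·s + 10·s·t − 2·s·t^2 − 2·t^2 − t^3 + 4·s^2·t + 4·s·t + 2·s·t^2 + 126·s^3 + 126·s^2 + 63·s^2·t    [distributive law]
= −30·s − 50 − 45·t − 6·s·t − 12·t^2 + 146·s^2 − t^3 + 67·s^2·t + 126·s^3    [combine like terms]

After distributive law, the bracketed line is:

(25 + 5·t + 35·s + 5·t + t^2 + 7·s·t − 45·s − 9·s·t − 63·s^2)·(−2·s − 2 − t)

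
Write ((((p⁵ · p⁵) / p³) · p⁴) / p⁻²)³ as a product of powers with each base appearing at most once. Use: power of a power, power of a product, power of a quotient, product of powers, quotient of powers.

((((p⁵ · p⁵) / p³) · p⁴) / p⁻²)³
= ((((p⁵ · p⁵) / p³) · p⁴)³) / ((p⁻²)³)    [power of a quotient]
= ((((p⁵ · p⁵) / p³)³) · ((p⁴)³)) / ((p⁻²)³)    [power of a product]
= ((((p⁵ · p⁵)³) / ((p³)³)) · ((p⁴)³)) / ((p⁻²)³)    [power of a quotient]
= (((((p⁵)³) · ((p⁵)³)) / ((p³)³)) · ((p⁴)³)) / ((p⁻²)³)    [power of a product]
= (((p¹⁵ · ((p⁵)³)) / ((p³)³)) · ((p⁴)³)) / ((p⁻²)³)    [power of a power]
= (((p¹⁵ · p¹⁵) / ((p³)³)) · ((p⁴)³)) / ((p⁻²)³)    [power of a power]
= ((p³⁰ / ((p³)³)) · ((p⁴)³)) / ((p⁻²)³)    [product of powers]
= ((p³⁰ / p⁹) · ((p⁴)³)) / ((p⁻²)³)    [power of a power]
= (p²¹ · ((p⁴)³)) / ((p⁻²)³)    [quotient of powers]
= (p²¹ · p¹²) / ((p⁻²)³)    [power of a power]
= p³³ / ((p⁻²)³)    [product of powers]
= p³³ / p⁻⁶    [power of a power]
= p³⁹    [quotient of powers]

p³⁹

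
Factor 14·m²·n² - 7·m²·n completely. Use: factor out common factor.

7·m²·n(2·n - 1)

14·m²·n² - 7·m²·n
= 7(2·m²·n² - m²·n)    [factor out 7]
= 7·m²·n(2·n - 1)    [factor out m²·n]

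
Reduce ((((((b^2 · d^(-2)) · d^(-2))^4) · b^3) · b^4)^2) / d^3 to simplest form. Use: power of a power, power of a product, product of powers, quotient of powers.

b^30d^(-35)

((((((b^2 · d^(-2)) · d^(-2))^4) · b^3) · b^4)^2) / d^3
= ((((((b^2 · d^(-2)) · d^(-2))^4) · b^3)^2) · ((b^4)^2)) / d^3    [power of a product]
= ((((((b^2 · d^(-2)) · d^(-2))^4)^2) · ((b^3)^2)) · ((b^4)^2)) / d^3    [power of a product]
= (((((b^2 · d^(-2)) · d^(-2))^8) · ((b^3)^2)) · ((b^4)^2)) / d^3    [power of a power]
= (((((b^2 · d^(-2))^8) · ((d^(-2))^8)) · ((b^3)^2)) · ((b^4)^2)) / d^3    [power of a product]
= ((((((b^2)^8) · ((d^(-2))^8)) · ((d^(-2))^8)) · ((b^3)^2)) · ((b^4)^2)) / d^3    [power of a product]
= ((((b^16 · ((d^(-2))^8)) · ((d^(-2))^8)) · ((b^3)^2)) · ((b^4)^2)) / d^3    [power of a power]
= ((((b^16 · d^(-16)) · ((d^(-2))^8)) · ((b^3)^2)) · ((b^4)^2)) / d^3    [power of a power]
= ((((b^16 · d^(-16)) · d^(-16)) · ((b^3)^2)) · ((b^4)^2)) / d^3    [power of a power]
= ((((b^16 · d^(-16)) · d^(-16)) · b^6) · ((b^4)^2)) / d^3    [power of a power]
= ((((b^16 · d^(-16)) · d^(-16)) · b^6) · b^8) / d^3    [power of a power]
= b^30d^(-35)    [quotient of powers; product of powers]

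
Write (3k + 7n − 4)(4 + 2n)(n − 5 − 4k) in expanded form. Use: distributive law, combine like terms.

−98kn + 4k − 48k^2 − 50kn^2 − 24k^2n − 50n^2 − 116n + 14n^3 + 80

(3k + 7n − 4)(4 + 2n)(n − 5 − 4k)
= (12k + 6kn + 28n + 14n^2 − 16 − 8n)(n − 5 − 4k)    [distributive law]
= (12k + 6kn + 20n + 14n^2 − 16)(n − 5 − 4k)    [combine like terms]
= 12kn − 60k − 48k^2 + 6kn^2 − 30kn − 24k^2n + 20n^2 − 100n − 80kn + 14n^3 − 70n^2 − 56kn^2 − 16n + 80 + 64k    [distributive law]
= −98kn + 4k − 48k^2 − 50kn^2 − 24k^2n − 50n^2 − 116n + 14n^3 + 80    [combine like terms]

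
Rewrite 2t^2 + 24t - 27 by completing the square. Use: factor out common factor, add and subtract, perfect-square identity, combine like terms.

2(t + 6)^2 - 99

2t^2 + 24t - 27
= 2(t^2 + 12t) - 27    [factor out 2 from the t-terms]
= 2(t^2 + 12t + 36 - 36) - 27    [add and subtract 36 inside the bracket]
= 2(t + 6)^2 - 72 - 27    [perfect-square identity]
= 2(t + 6)^2 - 99    [combine constants]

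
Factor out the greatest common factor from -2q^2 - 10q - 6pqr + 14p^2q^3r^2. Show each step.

-2q^2 - 10q - 6pqr + 14p^2q^3r^2
= 2(-q^2 - 5q - 3pqr + 7p^2q^3r^2)    [factor out 2]
= 2q(-q - 5 - 3pr + 7p^2q^2r^2)    [factor out q]

2q(-q - 5 - 3pr + 7p^2q^2r^2)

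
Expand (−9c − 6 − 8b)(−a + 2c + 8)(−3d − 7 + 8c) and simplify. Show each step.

−27acd − 15ac + 72ac^2 + 54c^2d − 546c^2 − 144c^3 + 252cd + 204c − 18ad − 42a + 144d + 336 − 24abd − 56ab + 64abc + 48bcd − 400bc − 128bc^2 + 192bd + 448b

(−9c − 6 − 8b)(−a + 2c + 8)(−3d − 7 + 8c)
= (9ac − 18c^2 − 72c + 6a − 12c − 48 + 8ab − 16bc − 64b)(−3d − 7 + 8c)    [distributive law]
= (9ac − 18c^2 − 84c + 6a − 48 + 8ab − 16bc − 64b)(−3d − 7 + 8c)    [combine like terms]
= −27acd − 63ac + 72ac^2 + 54c^2d + 126c^2 − 144c^3 + 252cd + 588c − 672c^2 − 18ad − 42a + 48ac + 144d + 336 − 384c − 24abd − 56ab + 64abc + 48bcd + 112bc − 128bc^2 + 192bd + 448b − 512bc    [distributive law]
= −27acd − 15ac + 72ac^2 + 54c^2d − 546c^2 − 144c^3 + 252cd + 204c − 18ad − 42a + 144d + 336 − 24abd − 56ab + 64abc + 48bcd − 400bc − 128bc^2 + 192bd + 448b    [combine like terms]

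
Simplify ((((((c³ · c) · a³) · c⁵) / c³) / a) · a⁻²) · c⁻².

c⁴

((((((c³ · c) · a³) · c⁵) / c³) / a) · a⁻²) · c⁻²
= (((((c⁴ · a³) · c⁵) / c³) / a) · a⁻²) · c⁻²    [product of powers]
= c⁴    [quotient of powers; product of powers]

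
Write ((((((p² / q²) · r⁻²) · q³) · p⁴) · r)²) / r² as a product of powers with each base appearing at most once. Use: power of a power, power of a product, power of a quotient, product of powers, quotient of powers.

((((((p² / q²) · r⁻²) · q³) · p⁴) · r)²) / r²
= ((((((p² / q²) · r⁻²) · q³) · p⁴)²) · (r²)) / r²    [power of a product]
= ((((((p² / q²) · r⁻²) · q³)²) · ((p⁴)²)) · (r²)) / r²    [power of a product]
= ((((((p² / q²) · r⁻²)²) · ((q³)²)) · ((p⁴)²)) · (r²)) / r²    [power of a product]
= ((((((p² / q²)²) · ((r⁻²)²)) · ((q³)²)) · ((p⁴)²)) · (r²)) / r²    [power of a product]
= (((((((p²)²) / ((q²)²)) · ((r⁻²)²)) · ((q³)²)) · ((p⁴)²)) · (r²)) / r²    [power of a quotient]
= (((((p⁴ / ((q²)²)) · ((r⁻²)²)) · ((q³)²)) · ((p⁴)²)) · (r²)) / r²    [power of a power]
= (((((p⁴ / q⁴) · ((r⁻²)²)) · ((q³)²)) · ((p⁴)²)) · (r²)) / r²    [power of a power]
= (((((p⁴ / q⁴) · r⁻⁴) · ((q³)²)) · ((p⁴)²)) · (r²)) / r²    [power of a power]
= (((((p⁴ / q⁴) · r⁻⁴) · q⁶) · ((p⁴)²)) · (r²)) / r²    [power of a power]
= (((((p⁴ / q⁴) · r⁻⁴) · q⁶) · p⁸) · (r²)) / r²    [power of a power]
= p¹²q²r⁻⁴    [quotient of powers; product of powers]

p¹²q²r⁻⁴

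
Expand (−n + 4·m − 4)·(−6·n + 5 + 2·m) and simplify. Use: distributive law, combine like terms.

6·n² + 19·n − 26·m·n + 12·m + 8·m² − 20

(−n + 4·m − 4)·(−6·n + 5 + 2·m)
= 6·n² − 5·n − 2·m·n − 24·m·n + 20·m + 8·m² + 24·n − 20 − 8·m    [distributive law]
= 6·n² + 19·n − 26·m·n + 12·m + 8·m² − 20    [combine like terms]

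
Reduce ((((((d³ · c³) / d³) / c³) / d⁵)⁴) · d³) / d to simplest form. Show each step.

d⁻¹⁸

((((((d³ · c³) / d³) / c³) / d⁵)⁴) · d³) / d
= ((((((d³ · c³) / d³) / c³)⁴) / ((d⁵)⁴)) · d³) / d    [power of a quotient]
= ((((((d³ · c³) / d³)⁴) / ((c³)⁴)) / ((d⁵)⁴)) · d³) / d    [power of a quotient]
= ((((((d³ · c³)⁴) / ((d³)⁴)) / ((c³)⁴)) / ((d⁵)⁴)) · d³) / d    [power of a quotient]
= (((((((d³)⁴) · ((c³)⁴)) / ((d³)⁴)) / ((c³)⁴)) / ((d⁵)⁴)) · d³) / d    [power of a product]
= (((((d¹² · ((c³)⁴)) / ((d³)⁴)) / ((c³)⁴)) / ((d⁵)⁴)) · d³) / d    [power of a power]
= (((((d¹² · c¹²) / ((d³)⁴)) / ((c³)⁴)) / ((d⁵)⁴)) · d³) / d    [power of a power]
= (((((d¹² · c¹²) / d¹²) / ((c³)⁴)) / ((d⁵)⁴)) · d³) / d    [power of a power]
= (((((d¹² · c¹²) / d¹²) / c¹²) / ((d⁵)⁴)) · d³) / d    [power of a power]
= (((((d¹² · c¹²) / d¹²) / c¹²) / d²⁰) · d³) / d    [power of a power]
= d⁻¹⁸    [quotient of powers; product of powers]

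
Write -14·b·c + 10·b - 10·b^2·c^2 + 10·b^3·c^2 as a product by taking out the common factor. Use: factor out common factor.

-14·b·c + 10·b - 10·b^2·c^2 + 10·b^3·c^2
= 2(-7·b·c + 5·b - 5·b^2·c^2 + 5·b^3·c^2)    [factor out 2]
= 2·b(-7·c + 5 - 5·b·c^2 + 5·b^2·c^2)    [factor out b]

2·b(-7·c + 5 - 5·b·c^2 + 5·b^2·c^2)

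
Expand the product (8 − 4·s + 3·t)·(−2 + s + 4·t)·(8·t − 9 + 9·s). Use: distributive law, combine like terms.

(8 − 4·s + 3·t)·(−2 + s + 4·t)·(8·t − 9 + 9·s)
= (−16 + 8·s + 32·t + 8·s − 4·s^2 − 16·s·t − 6·t + 3·s·t + 12·t^2)·(8·t − 9 + 9·s)    [distributive law]
= (−16 + 16·s + 26·t − 4·s^2 − 13·s·t + 12·t^2)·(8·t − 9 + 9·s)    [combine like terms]
= −128·t + 144 − 144·s + 128·s·t − 144·s + 144·s^2 + 208·t^2 − 234·t + 234·s·t − 32·s^2·t + 36·s^2 − 36·s^3 − 104·s·t^2 + 117·s·t − 117·s^2·t + 96·t^3 − 108·t^2 + 108·s·t^2    [distributive law]
= −362·t + 144 − 288·s + 479·s·t + 180·s^2 + 100·t^2 − 149·s^2·t − 36·s^3 + 4·s·t^2 + 96·t^3    [combine like terms]

−362·t + 144 − 288·s + 479·s·t + 180·s^2 + 100·t^2 − 149·s^2·t − 36·s^3 + 4·s·t^2 + 96·t^3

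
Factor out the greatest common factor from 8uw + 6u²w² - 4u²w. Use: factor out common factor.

8uw + 6u²w² - 4u²w
= 2(4uw + 3u²w² - 2u²w)    [factor out 2]
= 2uw(4 + 3uw - 2u)    [factor out uw]

2uw(4 + 3uw - 2u)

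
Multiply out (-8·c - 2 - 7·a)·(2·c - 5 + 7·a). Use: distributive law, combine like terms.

(-8·c - 2 - 7·a)·(2·c - 5 + 7·a)
= -16·c² + 40·c - 56·a·c - 4·c + 10 - 14·a - 14·a·c + 35·a - 49·a²    [distributive law]
= -16·c² + 36·c - 70·a·c + 10 + 21·a - 49·a²    [combine like terms]

-16·c² + 36·c - 70·a·c + 10 + 21·a - 49·a²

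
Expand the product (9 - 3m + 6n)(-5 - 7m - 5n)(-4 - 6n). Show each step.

180 + 570n + 192m + 396mn + 570n^2 - 84m^2 - 126m^2n + 162mn^2 + 180n^3

(9 - 3m + 6n)(-5 - 7m - 5n)(-4 - 6n)
= (-45 - 63m - 45n + 15m + 21m^2 + 15mn - 30n - 42mn - 30n^2)(-4 - 6n)    [distributive law]
= (-45 - 48m - 75n + 21m^2 - 27mn - 30n^2)(-4 - 6n)    [combine like terms]
= 180 + 270n + 192m + 288mn + 300n + 450n^2 - 84m^2 - 126m^2n + 108mn + 162mn^2 + 120n^2 + 180n^3    [distributive law]
= 180 + 570n + 192m + 396mn + 570n^2 - 84m^2 - 126m^2n + 162mn^2 + 180n^3    [combine like terms]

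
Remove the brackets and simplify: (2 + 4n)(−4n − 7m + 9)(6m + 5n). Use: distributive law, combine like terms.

(2 + 4n)(−4n − 7m + 9)(6m + 5n)
= (−8n − 14m + 18 − 16n^2 − 28mn + 36n)(6m + 5n)    [distributive law]
= (28n − 14m + 18 − 16n^2 − 28mn)(6m + 5n)    [combine like terms]
= 168mn + 140n^2 − 84m^2 − 70mn + 108m + 90n − 96mn^2 − 80n^3 − 168m^2n − 140mn^2    [distributive law]
= 98mn + 140n^2 − 84m^2 + 108m + 90n − 236mn^2 − 80n^3 − 168m^2n    [combine like terms]

98mn + 140n^2 − 84m^2 + 108m + 90n − 236mn^2 − 80n^3 − 168m^2n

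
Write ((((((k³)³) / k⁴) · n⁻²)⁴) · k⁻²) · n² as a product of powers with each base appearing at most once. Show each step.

k¹⁸n⁻⁶

((((((k³)³) / k⁴) · n⁻²)⁴) · k⁻²) · n²
= ((((((k³)³) / k⁴)⁴) · ((n⁻²)⁴)) · k⁻²) · n²    [power of a product]
= ((((((k³)³)⁴) / ((k⁴)⁴)) · ((n⁻²)⁴)) · k⁻²) · n²    [power of a quotient]
= (((((k³)¹²) / ((k⁴)⁴)) · ((n⁻²)⁴)) · k⁻²) · n²    [power of a power]
= (((k³⁶ / ((k⁴)⁴)) · ((n⁻²)⁴)) · k⁻²) · n²    [power of a power]
= (((k³⁶ / k¹⁶) · ((n⁻²)⁴)) · k⁻²) · n²    [power of a power]
= ((k²⁰ · ((n⁻²)⁴)) · k⁻²) · n²    [quotient of powers]
= ((k²⁰ · n⁻⁸) · k⁻²) · n²    [power of a power]
= k¹⁸n⁻⁶    [product of powers]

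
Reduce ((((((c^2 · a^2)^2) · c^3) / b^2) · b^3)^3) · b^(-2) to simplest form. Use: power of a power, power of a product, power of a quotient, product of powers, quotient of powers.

a^12bc^21

((((((c^2 · a^2)^2) · c^3) / b^2) · b^3)^3) · b^(-2)
= ((((((c^2 · a^2)^2) · c^3) / b^2)^3) · ((b^3)^3)) · b^(-2)    [power of a product]
= ((((((c^2 · a^2)^2) · c^3)^3) / ((b^2)^3)) · ((b^3)^3)) · b^(-2)    [power of a quotient]
= ((((((c^2 · a^2)^2)^3) · ((c^3)^3)) / ((b^2)^3)) · ((b^3)^3)) · b^(-2)    [power of a product]
= (((((c^2 · a^2)^6) · ((c^3)^3)) / ((b^2)^3)) · ((b^3)^3)) · b^(-2)    [power of a power]
= ((((((c^2)^6) · ((a^2)^6)) · ((c^3)^3)) / ((b^2)^3)) · ((b^3)^3)) · b^(-2)    [power of a product]
= ((((c^12 · ((a^2)^6)) · ((c^3)^3)) / ((b^2)^3)) · ((b^3)^3)) · b^(-2)    [power of a power]
= ((((c^12 · a^12) · ((c^3)^3)) / ((b^2)^3)) · ((b^3)^3)) · b^(-2)    [power of a power]
= ((((c^12 · a^12) · c^9) / ((b^2)^3)) · ((b^3)^3)) · b^(-2)    [power of a power]
= ((((c^12 · a^12) · c^9) / b^6) · ((b^3)^3)) · b^(-2)    [power of a power]
= ((((c^12 · a^12) · c^9) / b^6) · b^9) · b^(-2)    [power of a power]
= a^12bc^21    [quotient of powers; product of powers]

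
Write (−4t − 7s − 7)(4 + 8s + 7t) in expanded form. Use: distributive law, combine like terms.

(−4t − 7s − 7)(4 + 8s + 7t)
= −16t − 32st − 28t^2 − 28s − 56s^2 − 49st − 28 − 56s − 49t    [distributive law]
= −65t − 81st − 28t^2 − 84s − 56s^2 − 28    [combine like terms]

−65t − 81st − 28t^2 − 84s − 56s^2 − 28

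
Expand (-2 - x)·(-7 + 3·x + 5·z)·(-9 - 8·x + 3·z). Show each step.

(-2 - x)·(-7 + 3·x + 5·z)·(-9 - 8·x + 3·z)
= (14 - 6·x - 10·z + 7·x - 3·x² - 5·x·z)·(-9 - 8·x + 3·z)    [distributive law]
= (14 + x - 10·z - 3·x² - 5·x·z)·(-9 - 8·x + 3·z)    [combine like terms]
= -126 - 112·x + 42·z - 9·x - 8·x² + 3·x·z + 90·z + 80·x·z - 30·z² + 27·x² + 24·x³ - 9·x²·z + 45·x·z + 40·x²·z - 15·x·z²    [distributive law]
= -126 - 121·x + 132·z + 19·x² + 128·x·z - 30·z² + 24·x³ + 31·x²·z - 15·x·z²    [combine like terms]

-126 - 121·x + 132·z + 19·x² + 128·x·z - 30·z² + 24·x³ + 31·x²·z - 15·x·z²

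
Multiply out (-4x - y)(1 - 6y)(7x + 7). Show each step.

-28x² - 28x + 168x²y + 161xy - 7y + 42xy² + 42y²

(-4x - y)(1 - 6y)(7x + 7)
= (-4x + 24xy - y + 6y²)(7x + 7)    [distributive law]
= -28x² - 28x + 168x²y + 168xy - 7xy - 7y + 42xy² + 42y²    [distributive law]
= -28x² - 28x + 168x²y + 161xy - 7y + 42xy² + 42y²    [combine like terms]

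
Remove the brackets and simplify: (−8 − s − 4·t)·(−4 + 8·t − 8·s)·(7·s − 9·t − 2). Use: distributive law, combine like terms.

(−8 − s − 4·t)·(−4 + 8·t − 8·s)·(7·s − 9·t − 2)
= (32 − 64·t + 64·s + 4·s − 8·s·t + 8·s² + 16·t − 32·t² + 32·s·t)·(7·s − 9·t − 2)    [distributive law]
= (32 − 48·t + 68·s + 24·s·t + 8·s² − 32·t²)·(7·s − 9·t − 2)    [combine like terms]
= 224·s − 288·t − 64 − 336·s·t + 432·t² + 96·t + 476·s² − 612·s·t − 136·s + 168·s²·t − 216·s·t² − 48·s·t + 56·s³ − 72·s²·t − 16·s² − 224·s·t² + 288·t³ + 64·t²    [distributive law]
= 88·s − 192·t − 64 − 996·s·t + 496·t² + 460·s² + 96·s²·t − 440·s·t² + 56·s³ + 288·t³    [combine like terms]

88·s − 192·t − 64 − 996·s·t + 496·t² + 460·s² + 96·s²·t − 440·s·t² + 56·s³ + 288·t³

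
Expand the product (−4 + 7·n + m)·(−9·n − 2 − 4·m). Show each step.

(−4 + 7·n + m)·(−9·n − 2 − 4·m)
= 36·n + 8 + 16·m − 63·n^2 − 14·n − 28·m·n − 9·m·n − 2·m − 4·m^2    [distributive law]
= 22·n + 8 + 14·m − 63·n^2 − 37·m·n − 4·m^2    [combine like terms]

22·n + 8 + 14·m − 63·n^2 − 37·m·n − 4·m^2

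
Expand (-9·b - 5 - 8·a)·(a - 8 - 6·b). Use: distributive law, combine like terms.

39·a·b + 102·b + 54·b^2 + 59·a + 40 - 8·a^2

(-9·b - 5 - 8·a)·(a - 8 - 6·b)
= -9·a·b + 72·b + 54·b^2 - 5·a + 40 + 30·b - 8·a^2 + 64·a + 48·a·b    [distributive law]
= 39·a·b + 102·b + 54·b^2 + 59·a + 40 - 8·a^2    [combine like terms]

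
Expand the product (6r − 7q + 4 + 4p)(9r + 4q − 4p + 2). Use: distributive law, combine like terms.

(6r − 7q + 4 + 4p)(9r + 4q − 4p + 2)
= 54r² + 24qr − 24pr + 12r − 63qr − 28q² + 28pq − 14q + 36r + 16q − 16p + 8 + 36pr + 16pq − 16p² + 8p    [distributive law]
= 54r² − 39qr + 12pr + 48r − 28q² + 44pq + 2q − 8p + 8 − 16p²    [combine like terms]

54r² − 39qr + 12pr + 48r − 28q² + 44pq + 2q − 8p + 8 − 16p²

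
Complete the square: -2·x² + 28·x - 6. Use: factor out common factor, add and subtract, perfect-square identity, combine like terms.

-2(x - 7)² + 92

-2·x² + 28·x - 6
= -2(x² - 14·x) - 6    [factor out -2 from the x-terms]
= -2(x² - 14·x + 49 - 49) - 6    [add and subtract 49 inside the bracket]
= -2(x - 7)² + 98 - 6    [perfect-square identity]
= -2(x - 7)² + 92    [combine constants]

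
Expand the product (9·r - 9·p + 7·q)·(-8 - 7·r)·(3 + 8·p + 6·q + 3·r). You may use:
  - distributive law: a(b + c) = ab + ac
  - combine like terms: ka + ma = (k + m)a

-216·r - 171·p·r - 747·q·r - 405·r² - 315·p·r² - 525·q·r² - 189·r³ + 216·p + 576·p² - 16·p·q + 504·p²·r - 14·p·q·r - 168·q - 336·q² - 294·q²·r

(9·r - 9·p + 7·q)·(-8 - 7·r)·(3 + 8·p + 6·q + 3·r)
= (-72·r - 63·r² + 72·p + 63·p·r - 56·q - 49·q·r)·(3 + 8·p + 6·q + 3·r)    [distributive law]
= -216·r - 576·p·r - 432·q·r - 216·r² - 189·r² - 504·p·r² - 378·q·r² - 189·r³ + 216·p + 576·p² + 432·p·q + 216·p·r + 189·p·r + 504·p²·r + 378·p·q·r + 189·p·r² - 168·q - 448·p·q - 336·q² - 168·q·r - 147·q·r - 392·p·q·r - 294·q²·r - 147·q·r²    [distributive law]
= -216·r - 171·p·r - 747·q·r - 405·r² - 315·p·r² - 525·q·r² - 189·r³ + 216·p + 576·p² - 16·p·q + 504·p²·r - 14·p·q·r - 168·q - 336·q² - 294·q²·r    [combine like terms]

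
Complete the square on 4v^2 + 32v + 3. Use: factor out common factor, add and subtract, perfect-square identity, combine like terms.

4v^2 + 32v + 3
= 4(v^2 + 8v) + 3    [factor out 4 from the v-terms]
= 4(v^2 + 8v + 16 - 16) + 3    [add and subtract 16 inside the bracket]
= 4(v + 4)^2 - 64 + 3    [perfect-square identity]
= 4(v + 4)^2 - 61    [combine constants]

4(v + 4)^2 - 61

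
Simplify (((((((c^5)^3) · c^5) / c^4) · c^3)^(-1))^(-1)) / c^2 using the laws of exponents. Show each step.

(((((((c^5)^3) · c^5) / c^4) · c^3)^(-1))^(-1)) / c^2
= ((((((c^5)^3) · c^5) / c^4) · c^3)^1) / c^2    [power of a power]
= ((((((c^5)^3) · c^5) / c^4)^1) · ((c^3)^1)) / c^2    [power of a product]
= ((((((c^5)^3) · c^5)^1) / ((c^4)^1)) · ((c^3)^1)) / c^2    [power of a quotient]
= ((((((c^5)^3)^1) · ((c^5)^1)) / ((c^4)^1)) · ((c^3)^1)) / c^2    [power of a product]
= (((((c^5)^3) · ((c^5)^1)) / ((c^4)^1)) · ((c^3)^1)) / c^2    [power of a power]
= (((c^15 · ((c^5)^1)) / ((c^4)^1)) · ((c^3)^1)) / c^2    [power of a power]
= (((c^15 · c^5) / ((c^4)^1)) · ((c^3)^1)) / c^2    [power of a power]
= ((c^20 / ((c^4)^1)) · ((c^3)^1)) / c^2    [product of powers]
= ((c^20 / c^4) · ((c^3)^1)) / c^2    [power of a power]
= (c^16 · ((c^3)^1)) / c^2    [quotient of powers]
= (c^16 · c^3) / c^2    [power of a power]
= c^19 / c^2    [product of powers]
= c^17    [quotient of powers]

c^17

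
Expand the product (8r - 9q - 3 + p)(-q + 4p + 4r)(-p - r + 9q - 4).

(8r - 9q - 3 + p)(-q + 4p + 4r)(-p - r + 9q - 4)
= (-8qr + 32pr + 32r^2 + 9q^2 - 36pq - 36qr + 3q - 12p - 12r - pq + 4p^2 + 4pr)(-p - r + 9q - 4)    [distributive law]
= (-44qr + 36pr + 32r^2 + 9q^2 - 37pq + 3q - 12p - 12r + 4p^2)(-p - r + 9q - 4)    [combine like terms]
= 44pqr + 44qr^2 - 396q^2r + 176qr - 36p^2r - 36pr^2 + 324pqr - 144pr - 32pr^2 - 32r^3 + 288qr^2 - 128r^2 - 9pq^2 - 9q^2r + 81q^3 - 36q^2 + 37p^2q + 37pqr - 333pq^2 + 148pq - 3pq - 3qr + 27q^2 - 12q + 12p^2 + 12pr - 108pq + 48p + 12pr + 12r^2 - 108qr + 48r - 4p^3 - 4p^2r + 36p^2q - 16p^2    [distributive law]
= 405pqr + 332qr^2 - 405q^2r + 65qr - 40p^2r - 68pr^2 - 120pr - 32r^3 - 116r^2 - 342pq^2 + 81q^3 - 9q^2 + 73p^2q + 37pq - 12q - 4p^2 + 48p + 48r - 4p^3    [combine like terms]

405pqr + 332qr^2 - 405q^2r + 65qr - 40p^2r - 68pr^2 - 120pr - 32r^3 - 116r^2 - 342pq^2 + 81q^3 - 9q^2 + 73p^2q + 37pq - 12q - 4p^2 + 48p + 48r - 4p^3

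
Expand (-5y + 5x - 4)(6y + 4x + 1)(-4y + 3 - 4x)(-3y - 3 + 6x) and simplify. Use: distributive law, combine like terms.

(-5y + 5x - 4)(6y + 4x + 1)(-4y + 3 - 4x)(-3y - 3 + 6x)
= (-30y² - 20xy - 5y + 30xy + 20x² + 5x - 24y - 16x - 4)(-4y + 3 - 4x)(-3y - 3 + 6x)    [distributive law]
= (-30y² + 10xy - 29y + 20x² - 11x - 4)(-4y + 3 - 4x)(-3y - 3 + 6x)    [combine like terms]
= (120y³ - 90y² + 120xy² - 40xy² + 30xy - 40x²y + 116y² - 87y + 116xy - 80x²y + 60x² - 80x³ + 44xy - 33x + 44x² + 16y - 12 + 16x)(-3y - 3 + 6x)    [distributive law]
= (120y³ + 26y² + 80xy² + 190xy - 120x²y - 71y + 104x² - 80x³ - 17x - 12)(-3y - 3 + 6x)    [combine like terms]
= -360y⁴ - 360y³ + 720xy³ - 78y³ - 78y² + 156xy² - 240xy³ - 240xy² + 480x²y² - 570xy² - 570xy + 1140x²y + 360x²y² + 360x²y - 720x³y + 213y² + 213y - 426xy - 312x²y - 312x² + 624x³ + 240x³y + 240x³ - 480x⁴ + 51xy + 51x - 102x² + 36y + 36 - 72x    [distributive law]
= -360y⁴ - 438y³ + 480xy³ + 135y² - 654xy² + 840x²y² - 945xy + 1188x²y - 480x³y + 249y - 414x² + 864x³ - 480x⁴ - 21x + 36    [combine like terms]

-360y⁴ - 438y³ + 480xy³ + 135y² - 654xy² + 840x²y² - 945xy + 1188x²y - 480x³y + 249y - 414x² + 864x³ - 480x⁴ - 21x + 36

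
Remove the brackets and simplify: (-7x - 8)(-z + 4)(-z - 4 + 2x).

-7xz² + 16xz + 14x²z + 48x - 56x² - 8z² + 128

(-7x - 8)(-z + 4)(-z - 4 + 2x)
= (7xz - 28x + 8z - 32)(-z - 4 + 2x)    [distributive law]
= -7xz² - 28xz + 14x²z + 28xz + 112x - 56x² - 8z² - 32z + 16xz + 32z + 128 - 64x    [distributive law]
= -7xz² + 16xz + 14x²z + 48x - 56x² - 8z² + 128    [combine like terms]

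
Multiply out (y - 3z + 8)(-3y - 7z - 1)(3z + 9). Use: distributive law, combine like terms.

-9y²z - 27y² + 6yz² - 57yz - 225y + 63z³ + 30z² - 501z - 72

(y - 3z + 8)(-3y - 7z - 1)(3z + 9)
= (-3y² - 7yz - y + 9yz + 21z² + 3z - 24y - 56z - 8)(3z + 9)    [distributive law]
= (-3y² + 2yz - 25y + 21z² - 53z - 8)(3z + 9)    [combine like terms]
= -9y²z - 27y² + 6yz² + 18yz - 75yz - 225y + 63z³ + 189z² - 159z² - 477z - 24z - 72    [distributive law]
= -9y²z - 27y² + 6yz² - 57yz - 225y + 63z³ + 30z² - 501z - 72    [combine like terms]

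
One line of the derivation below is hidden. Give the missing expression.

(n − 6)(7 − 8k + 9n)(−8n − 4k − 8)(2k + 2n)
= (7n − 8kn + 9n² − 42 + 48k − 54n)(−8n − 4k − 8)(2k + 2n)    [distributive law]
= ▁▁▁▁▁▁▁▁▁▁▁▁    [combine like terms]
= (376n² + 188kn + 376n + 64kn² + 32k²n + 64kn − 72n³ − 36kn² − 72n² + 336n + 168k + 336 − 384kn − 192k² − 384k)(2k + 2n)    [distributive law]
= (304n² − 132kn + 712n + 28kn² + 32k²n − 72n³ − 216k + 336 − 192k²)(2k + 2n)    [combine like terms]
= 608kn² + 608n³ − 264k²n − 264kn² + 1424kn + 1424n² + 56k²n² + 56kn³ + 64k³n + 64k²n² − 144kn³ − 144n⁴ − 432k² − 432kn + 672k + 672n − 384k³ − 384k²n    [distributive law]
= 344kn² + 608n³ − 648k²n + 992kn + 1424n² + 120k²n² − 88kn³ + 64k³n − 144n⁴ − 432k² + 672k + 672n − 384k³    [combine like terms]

By combine like terms:

(−47n − 8kn + 9n² − 42 + 48k)(−8n − 4k − 8)(2k + 2n)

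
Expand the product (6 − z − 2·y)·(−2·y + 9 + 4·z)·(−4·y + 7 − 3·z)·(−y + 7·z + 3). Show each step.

(6 − z − 2·y)·(−2·y + 9 + 4·z)·(−4·y + 7 − 3·z)·(−y + 7·z + 3)
= (−12·y + 54 + 24·z + 2·y·z − 9·z − 4·z^2 + 4·y^2 − 18·y − 8·y·z)·(−4·y + 7 − 3·z)·(−y + 7·z + 3)    [distributive law]
= (−30·y + 54 + 15·z − 6·y·z − 4·z^2 + 4·y^2)·(−4·y + 7 − 3·z)·(−y + 7·z + 3)    [combine like terms]
= (120·y^2 − 210·y + 90·y·z − 216·y + 378 − 162·z − 60·y·z + 105·z − 45·z^2 + 24·y^2·z − 42·y·z + 18·y·z^2 + 16·y·z^2 − 28·z^2 + 12·z^3 − 16·y^3 + 28·y^2 − 12·y^2·z)·(−y + 7·z + 3)    [distributive law]
= (148·y^2 − 426·y − 12·y·z + 378 − 57·z − 73·z^2 + 12·y^2·z + 34·y·z^2 + 12·z^3 − 16·y^3)·(−y + 7·z + 3)    [combine like terms]
= −148·y^3 + 1036·y^2·z + 444·y^2 + 426·y^2 − 2982·y·z − 1278·y + 12·y^2·z − 84·y·z^2 − 36·y·z − 378·y + 2646·z + 1134 + 57·y·z − 399·z^2 − 171·z + 73·y·z^2 − 511·z^3 − 219·z^2 − 12·y^3·z + 84·y^2·z^2 + 36·y^2·z − 34·y^2·z^2 + 238·y·z^3 + 102·y·z^2 − 12·y·z^3 + 84·z^4 + 36·z^3 + 16·y^4 − 112·y^3·z − 48·y^3    [distributive law]
= −196·y^3 + 1084·y^2·z + 870·y^2 − 2961·y·z − 1656·y + 91·y·z^2 + 2475·z + 1134 − 618·z^2 − 475·z^3 − 124·y^3·z + 50·y^2·z^2 + 226·y·z^3 + 84·z^4 + 16·y^4    [combine like terms]

−196·y^3 + 1084·y^2·z + 870·y^2 − 2961·y·z − 1656·y + 91·y·z^2 + 2475·z + 1134 − 618·z^2 − 475·z^3 − 124·y^3·z + 50·y^2·z^2 + 226·y·z^3 + 84·z^4 + 16·y^4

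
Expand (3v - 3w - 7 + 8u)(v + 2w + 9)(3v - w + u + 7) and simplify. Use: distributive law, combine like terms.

(3v - 3w - 7 + 8u)(v + 2w + 9)(3v - w + u + 7)
= (3v² + 6vw + 27v - 3vw - 6w² - 27w - 7v - 14w - 63 + 8uv + 16uw + 72u)(3v - w + u + 7)    [distributive law]
= (3v² + 3vw + 20v - 6w² - 41w - 63 + 8uv + 16uw + 72u)(3v - w + u + 7)    [combine like terms]
= 9v³ - 3v²w + 3uv² + 21v² + 9v²w - 3vw² + 3uvw + 21vw + 60v² - 20vw + 20uv + 140v - 18vw² + 6w³ - 6uw² - 42w² - 123vw + 41w² - 41uw - 287w - 189v + 63w - 63u - 441 + 24uv² - 8uvw + 8u²v + 56uv + 48uvw - 16uw² + 16u²w + 112uw + 216uv - 72uw + 72u² + 504u    [distributive law]
= 9v³ + 6v²w + 27uv² + 81v² - 21vw² + 43uvw - 122vw + 292uv - 49v + 6w³ - 22uw² - w² - uw - 224w + 441u - 441 + 8u²v + 16u²w + 72u²    [combine like terms]

9v³ + 6v²w + 27uv² + 81v² - 21vw² + 43uvw - 122vw + 292uv - 49v + 6w³ - 22uw² - w² - uw - 224w + 441u - 441 + 8u²v + 16u²w + 72u²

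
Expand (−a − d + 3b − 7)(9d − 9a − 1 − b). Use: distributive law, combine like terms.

(−a − d + 3b − 7)(9d − 9a − 1 − b)
= −9ad + 9a^2 + a + ab − 9d^2 + 9ad + d + bd + 27bd − 27ab − 3b − 3b^2 − 63d + 63a + 7 + 7b    [distributive law]
= 9a^2 + 64a − 26ab − 9d^2 − 62d + 28bd + 4b − 3b^2 + 7    [combine like terms]

9a^2 + 64a − 26ab − 9d^2 − 62d + 28bd + 4b − 3b^2 + 7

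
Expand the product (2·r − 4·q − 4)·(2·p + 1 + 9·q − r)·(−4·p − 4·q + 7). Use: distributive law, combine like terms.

−16·p^2·r − 104·p·q·r + 4·p·r + 130·q·r + 42·r − 88·q^2·r + 8·p·r^2 + 8·q·r^2 − 14·r^2 + 32·p^2·q + 176·p·q^2 + 136·p·q − 92·q^2 − 264·q + 144·q^3 + 32·p^2 − 40·p − 28

(2·r − 4·q − 4)·(2·p + 1 + 9·q − r)·(−4·p − 4·q + 7)
= (4·p·r + 2·r + 18·q·r − 2·r^2 − 8·p·q − 4·q − 36·q^2 + 4·q·r − 8·p − 4 − 36·q + 4·r)·(−4·p − 4·q + 7)    [distributive law]
= (4·p·r + 6·r + 22·q·r − 2·r^2 − 8·p·q − 40·q − 36·q^2 − 8·p − 4)·(−4·p − 4·q + 7)    [combine like terms]
= −16·p^2·r − 16·p·q·r + 28·p·r − 24·p·r − 24·q·r + 42·r − 88·p·q·r − 88·q^2·r + 154·q·r + 8·p·r^2 + 8·q·r^2 − 14·r^2 + 32·p^2·q + 32·p·q^2 − 56·p·q + 160·p·q + 160·q^2 − 280·q + 144·p·q^2 + 144·q^3 − 252·q^2 + 32·p^2 + 32·p·q − 56·p + 16·p + 16·q − 28    [distributive law]
= −16·p^2·r − 104·p·q·r + 4·p·r + 130·q·r + 42·r − 88·q^2·r + 8·p·r^2 + 8·q·r^2 − 14·r^2 + 32·p^2·q + 176·p·q^2 + 136·p·q − 92·q^2 − 264·q + 144·q^3 + 32·p^2 − 40·p − 28    [combine like terms]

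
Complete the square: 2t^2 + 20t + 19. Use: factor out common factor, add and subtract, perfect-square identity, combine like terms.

2t^2 + 20t + 19
= 2(t^2 + 10t) + 19    [factor out 2 from the t-terms]
= 2(t^2 + 10t + 25 - 25) + 19    [add and subtract 25 inside the bracket]
= 2(t + 5)^2 - 50 + 19    [perfect-square identity]
= 2(t + 5)^2 - 31    [combine constants]

2(t + 5)^2 - 31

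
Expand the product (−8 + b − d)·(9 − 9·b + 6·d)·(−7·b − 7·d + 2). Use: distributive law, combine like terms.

666·b + 390·d − 144 − 585·b^2 − 138·b·d + 387·d^2 + 63·b^3 − 42·b^2·d − 63·b·d^2 + 42·d^3

(−8 + b − d)·(9 − 9·b + 6·d)·(−7·b − 7·d + 2)
= (−72 + 72·b − 48·d + 9·b − 9·b^2 + 6·b·d − 9·d + 9·b·d − 6·d^2)·(−7·b − 7·d + 2)    [distributive law]
= (−72 + 81·b − 57·d − 9·b^2 + 15·b·d − 6·d^2)·(−7·b − 7·d + 2)    [combine like terms]
= 504·b + 504·d − 144 − 567·b^2 − 567·b·d + 162·b + 399·b·d + 399·d^2 − 114·d + 63·b^3 + 63·b^2·d − 18·b^2 − 105·b^2·d − 105·b·d^2 + 30·b·d + 42·b·d^2 + 42·d^3 − 12·d^2    [distributive law]
= 666·b + 390·d − 144 − 585·b^2 − 138·b·d + 387·d^2 + 63·b^3 − 42·b^2·d − 63·b·d^2 + 42·d^3    [combine like terms]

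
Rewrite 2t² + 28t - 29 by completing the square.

2(t + 7)² - 127

2t² + 28t - 29
= 2(t² + 14t) - 29    [factor out 2 from the t-terms]
= 2(t² + 14t + 49 - 49) - 29    [add and subtract 49 inside the bracket]
= 2(t + 7)² - 98 - 29    [perfect-square identity]
= 2(t + 7)² - 127    [combine constants]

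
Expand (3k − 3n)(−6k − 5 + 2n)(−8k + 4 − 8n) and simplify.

144k^3 + 48k^2 − 48k^2n − 60k + 96kn − 144kn^2 + 60n − 144n^2 + 48n^3

(3k − 3n)(−6k − 5 + 2n)(−8k + 4 − 8n)
= (−18k^2 − 15k + 6kn + 18kn + 15n − 6n^2)(−8k + 4 − 8n)    [distributive law]
= (−18k^2 − 15k + 24kn + 15n − 6n^2)(−8k + 4 − 8n)    [combine like terms]
= 144k^3 − 72k^2 + 144k^2n + 120k^2 − 60k + 120kn − 192k^2n + 96kn − 192kn^2 − 120kn + 60n − 120n^2 + 48kn^2 − 24n^2 + 48n^3    [distributive law]
= 144k^3 + 48k^2 − 48k^2n − 60k + 96kn − 144kn^2 + 60n − 144n^2 + 48n^3    [combine like terms]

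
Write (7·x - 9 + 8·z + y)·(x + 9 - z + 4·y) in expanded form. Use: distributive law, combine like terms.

7·x^2 + 54·x + x·z + 29·x·y - 81 + 81·z - 27·y - 8·z^2 + 31·y·z + 4·y^2

(7·x - 9 + 8·z + y)·(x + 9 - z + 4·y)
= 7·x^2 + 63·x - 7·x·z + 28·x·y - 9·x - 81 + 9·z - 36·y + 8·x·z + 72·z - 8·z^2 + 32·y·z + x·y + 9·y - y·z + 4·y^2    [distributive law]
= 7·x^2 + 54·x + x·z + 29·x·y - 81 + 81·z - 27·y - 8·z^2 + 31·y·z + 4·y^2    [combine like terms]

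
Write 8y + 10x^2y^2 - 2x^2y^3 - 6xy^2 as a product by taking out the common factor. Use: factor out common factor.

8y + 10x^2y^2 - 2x^2y^3 - 6xy^2
= 2(4y + 5x^2y^2 - x^2y^3 - 3xy^2)    [factor out 2]
= 2y(4 + 5x^2y - x^2y^2 - 3xy)    [factor out y]

2y(4 + 5x^2y - x^2y^2 - 3xy)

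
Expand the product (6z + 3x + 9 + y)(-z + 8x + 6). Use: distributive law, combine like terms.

(6z + 3x + 9 + y)(-z + 8x + 6)
= -6z^2 + 48xz + 36z - 3xz + 24x^2 + 18x - 9z + 72x + 54 - yz + 8xy + 6y    [distributive law]
= -6z^2 + 45xz + 27z + 24x^2 + 90x + 54 - yz + 8xy + 6y    [combine like terms]

-6z^2 + 45xz + 27z + 24x^2 + 90x + 54 - yz + 8xy + 6y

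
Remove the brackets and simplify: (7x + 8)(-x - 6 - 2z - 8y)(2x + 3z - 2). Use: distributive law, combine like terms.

(7x + 8)(-x - 6 - 2z - 8y)(2x + 3z - 2)
= (-7x² - 42x - 14xz - 56xy - 8x - 48 - 16z - 64y)(2x + 3z - 2)    [distributive law]
= (-7x² - 50x - 14xz - 56xy - 48 - 16z - 64y)(2x + 3z - 2)    [combine like terms]
= -14x³ - 21x²z + 14x² - 100x² - 150xz + 100x - 28x²z - 42xz² + 28xz - 112x²y - 168xyz + 112xy - 96x - 144z + 96 - 32xz - 48z² + 32z - 128xy - 192yz + 128y    [distributive law]
= -14x³ - 49x²z - 86x² - 154xz + 4x - 42xz² - 112x²y - 168xyz - 16xy - 112z + 96 - 48z² - 192yz + 128y    [combine like terms]

-14x³ - 49x²z - 86x² - 154xz + 4x - 42xz² - 112x²y - 168xyz - 16xy - 112z + 96 - 48z² - 192yz + 128y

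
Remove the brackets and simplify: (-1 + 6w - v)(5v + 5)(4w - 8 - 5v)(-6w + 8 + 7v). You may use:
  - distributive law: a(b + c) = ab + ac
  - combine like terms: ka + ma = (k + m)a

(-1 + 6w - v)(5v + 5)(4w - 8 - 5v)(-6w + 8 + 7v)
= (-5v - 5 + 30vw + 30w - 5v^2 - 5v)(4w - 8 - 5v)(-6w + 8 + 7v)    [distributive law]
= (-10v - 5 + 30vw + 30w - 5v^2)(4w - 8 - 5v)(-6w + 8 + 7v)    [combine like terms]
= (-40vw + 80v + 50v^2 - 20w + 40 + 25v + 120vw^2 - 240vw - 150v^2w + 120w^2 - 240w - 150vw - 20v^2w + 40v^2 + 25v^3)(-6w + 8 + 7v)    [distributive law]
= (-430vw + 105v + 90v^2 - 260w + 40 + 120vw^2 - 170v^2w + 120w^2 + 25v^3)(-6w + 8 + 7v)    [combine like terms]
= 2580vw^2 - 3440vw - 3010v^2w - 630vw + 840v + 735v^2 - 540v^2w + 720v^2 + 630v^3 + 1560w^2 - 2080w - 1820vw - 240w + 320 + 280v - 720vw^3 + 960vw^2 + 840v^2w^2 + 1020v^2w^2 - 1360v^2w - 1190v^3w - 720w^3 + 960w^2 + 840vw^2 - 150v^3w + 200v^3 + 175v^4    [distributive law]
= 4380vw^2 - 5890vw - 4910v^2w + 1120v + 1455v^2 + 830v^3 + 2520w^2 - 2320w + 320 - 720vw^3 + 1860v^2w^2 - 1340v^3w - 720w^3 + 175v^4    [combine like terms]

4380vw^2 - 5890vw - 4910v^2w + 1120v + 1455v^2 + 830v^3 + 2520w^2 - 2320w + 320 - 720vw^3 + 1860v^2w^2 - 1340v^3w - 720w^3 + 175v^4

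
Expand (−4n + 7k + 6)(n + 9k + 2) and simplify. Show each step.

(−4n + 7k + 6)(n + 9k + 2)
= −4n^2 − 36kn − 8n + 7kn + 63k^2 + 14k + 6n + 54k + 12    [distributive law]
= −4n^2 − 29kn − 2n + 63k^2 + 68k + 12    [combine like terms]

−4n^2 − 29kn − 2n + 63k^2 + 68k + 12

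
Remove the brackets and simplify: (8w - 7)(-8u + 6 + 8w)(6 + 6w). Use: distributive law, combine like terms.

(8w - 7)(-8u + 6 + 8w)(6 + 6w)
= (-64uw + 48w + 64w² + 56u - 42 - 56w)(6 + 6w)    [distributive law]
= (-64uw - 8w + 64w² + 56u - 42)(6 + 6w)    [combine like terms]
= -384uw - 384uw² - 48w - 48w² + 384w² + 384w³ + 336u + 336uw - 252 - 252w    [distributive law]
= -48uw - 384uw² - 300w + 336w² + 384w³ + 336u - 252    [combine like terms]

-48uw - 384uw² - 300w + 336w² + 384w³ + 336u - 252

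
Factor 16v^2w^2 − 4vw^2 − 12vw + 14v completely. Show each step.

2v(8vw^2 − 2w^2 − 6w + 7)

16v^2w^2 − 4vw^2 − 12vw + 14v
= 2(8v^2w^2 − 2vw^2 − 6vw + 7v)    [factor out 2]
= 2v(8vw^2 − 2w^2 − 6w + 7)    [factor out v]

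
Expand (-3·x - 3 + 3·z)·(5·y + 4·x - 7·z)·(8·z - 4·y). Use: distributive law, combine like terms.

(-3·x - 3 + 3·z)·(5·y + 4·x - 7·z)·(8·z - 4·y)
= (-15·x·y - 12·x^2 + 21·x·z - 15·y - 12·x + 21·z + 15·y·z + 12·x·z - 21·z^2)·(8·z - 4·y)    [distributive law]
= (-15·x·y - 12·x^2 + 33·x·z - 15·y - 12·x + 21·z + 15·y·z - 21·z^2)·(8·z - 4·y)    [combine like terms]
= -120·x·y·z + 60·x·y^2 - 96·x^2·z + 48·x^2·y + 264·x·z^2 - 132·x·y·z - 120·y·z + 60·y^2 - 96·x·z + 48·x·y + 168·z^2 - 84·y·z + 120·y·z^2 - 60·y^2·z - 168·z^3 + 84·y·z^2    [distributive law]
= -252·x·y·z + 60·x·y^2 - 96·x^2·z + 48·x^2·y + 264·x·z^2 - 204·y·z + 60·y^2 - 96·x·z + 48·x·y + 168·z^2 + 204·y·z^2 - 60·y^2·z - 168·z^3    [combine like terms]

-252·x·y·z + 60·x·y^2 - 96·x^2·z + 48·x^2·y + 264·x·z^2 - 204·y·z + 60·y^2 - 96·x·z + 48·x·y + 168·z^2 + 204·y·z^2 - 60·y^2·z - 168·z^3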